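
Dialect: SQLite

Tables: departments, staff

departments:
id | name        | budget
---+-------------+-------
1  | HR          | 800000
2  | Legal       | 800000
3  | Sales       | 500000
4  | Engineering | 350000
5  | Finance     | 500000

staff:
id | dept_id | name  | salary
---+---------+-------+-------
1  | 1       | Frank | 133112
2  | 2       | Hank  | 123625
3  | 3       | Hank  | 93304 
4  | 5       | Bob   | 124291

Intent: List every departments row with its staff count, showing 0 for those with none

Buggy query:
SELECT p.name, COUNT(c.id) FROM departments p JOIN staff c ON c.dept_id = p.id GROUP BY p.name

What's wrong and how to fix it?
Bug: INNER JOIN drops departments rows that have no matching staff rows

Fix: Use LEFT JOIN so parents without children still appear (COUNT(c.id) gives 0)

Corrected query:
SELECT p.name, COUNT(c.id) FROM departments p LEFT JOIN staff c ON c.dept_id = p.id GROUP BY p.name

Result:
name        | COUNT(c.id)
------------+------------
Engineering | 0          
Finance     | 1          
HR          | 1          
Legal       | 1          
Sales       | 1          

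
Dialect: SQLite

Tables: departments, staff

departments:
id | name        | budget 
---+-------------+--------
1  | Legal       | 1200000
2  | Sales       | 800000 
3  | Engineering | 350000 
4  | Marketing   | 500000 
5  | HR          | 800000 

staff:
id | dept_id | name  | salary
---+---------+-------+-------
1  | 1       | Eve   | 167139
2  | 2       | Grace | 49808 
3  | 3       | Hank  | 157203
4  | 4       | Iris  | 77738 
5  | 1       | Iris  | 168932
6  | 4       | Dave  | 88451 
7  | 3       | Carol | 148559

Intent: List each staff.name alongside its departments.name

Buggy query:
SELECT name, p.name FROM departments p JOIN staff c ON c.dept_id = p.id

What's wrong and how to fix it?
Bug: 'name' exists in both joined tables, so the database can't tell which one is meant

Fix: Qualify the column with its table alias (c.name)

Corrected query:
SELECT c.name, p.name FROM departments p JOIN staff c ON c.dept_id = p.id

Result:
name  | name       
------+------------
Eve   | Legal      
Grace | Sales      
Hank  | Engineering
Iris  | Marketing  
Iris  | Legal      
Dave  | Marketing  
Carol | Engineering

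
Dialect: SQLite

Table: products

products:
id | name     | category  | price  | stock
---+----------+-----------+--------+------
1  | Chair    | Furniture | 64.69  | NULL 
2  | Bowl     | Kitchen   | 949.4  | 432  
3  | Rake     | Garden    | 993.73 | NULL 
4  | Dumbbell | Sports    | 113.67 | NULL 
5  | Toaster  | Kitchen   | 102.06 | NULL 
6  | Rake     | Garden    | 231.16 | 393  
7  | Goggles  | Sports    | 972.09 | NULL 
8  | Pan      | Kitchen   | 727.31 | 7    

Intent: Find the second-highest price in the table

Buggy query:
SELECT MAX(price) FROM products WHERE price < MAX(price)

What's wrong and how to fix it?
Bug: The inner MAX is an aggregate inside WHERE, which is not allowed

Fix: Compute the overall MAX in a subquery, then take MAX of rows below it

Corrected query:
SELECT MAX(price) FROM products WHERE price < (SELECT MAX(price) FROM products)

Result:
MAX(price)
----------
972.09    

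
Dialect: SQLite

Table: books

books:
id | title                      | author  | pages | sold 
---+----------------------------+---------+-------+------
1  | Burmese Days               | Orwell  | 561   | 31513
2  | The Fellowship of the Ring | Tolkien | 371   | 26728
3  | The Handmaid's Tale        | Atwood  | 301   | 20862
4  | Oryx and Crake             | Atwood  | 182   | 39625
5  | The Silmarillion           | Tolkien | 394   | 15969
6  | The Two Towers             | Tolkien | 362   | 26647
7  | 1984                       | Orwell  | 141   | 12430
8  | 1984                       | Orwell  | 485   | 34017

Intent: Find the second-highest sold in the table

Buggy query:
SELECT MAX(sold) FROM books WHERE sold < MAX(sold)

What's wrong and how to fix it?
Bug: MAX(sold) on the right of the comparison is an aggregate-in-WHERE error

Fix: Compute the overall MAX in a subquery, then take MAX of rows below it

Corrected query:
SELECT MAX(sold) FROM books WHERE sold < (SELECT MAX(sold) FROM books)

Result:
MAX(sold)
---------
34017    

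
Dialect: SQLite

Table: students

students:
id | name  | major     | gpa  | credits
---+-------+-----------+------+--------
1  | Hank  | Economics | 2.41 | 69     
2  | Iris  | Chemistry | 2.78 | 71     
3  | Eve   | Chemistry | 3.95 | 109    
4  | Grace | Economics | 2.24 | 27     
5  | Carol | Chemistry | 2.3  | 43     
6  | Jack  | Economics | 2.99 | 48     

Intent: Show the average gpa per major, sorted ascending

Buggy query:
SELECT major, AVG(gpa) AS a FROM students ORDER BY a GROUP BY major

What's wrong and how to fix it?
Bug: GROUP BY must precede ORDER BY

Fix: Reorder: SELECT … FROM … GROUP BY … ORDER BY …

Corrected query:
SELECT major, AVG(gpa) AS a FROM students GROUP BY major ORDER BY a

Result:
major     | a       
----------+---------
Economics | 2.546667
Chemistry | 3.01    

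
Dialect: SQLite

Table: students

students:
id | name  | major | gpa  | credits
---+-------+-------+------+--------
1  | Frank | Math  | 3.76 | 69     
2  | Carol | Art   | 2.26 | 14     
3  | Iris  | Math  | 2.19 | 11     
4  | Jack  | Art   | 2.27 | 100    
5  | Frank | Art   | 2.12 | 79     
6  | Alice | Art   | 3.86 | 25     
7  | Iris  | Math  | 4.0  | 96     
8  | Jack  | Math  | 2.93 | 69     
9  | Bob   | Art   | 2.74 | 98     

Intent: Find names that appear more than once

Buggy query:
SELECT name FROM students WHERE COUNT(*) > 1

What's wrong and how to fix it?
Bug: COUNT(*) is an aggregate and cannot be used in WHERE

Fix: GROUP BY name, then filter groups with HAVING COUNT(*) > 1

Corrected query:
SELECT name FROM students GROUP BY name HAVING COUNT(*) > 1

Result:
name 
-----
Frank
Iris 
Jack 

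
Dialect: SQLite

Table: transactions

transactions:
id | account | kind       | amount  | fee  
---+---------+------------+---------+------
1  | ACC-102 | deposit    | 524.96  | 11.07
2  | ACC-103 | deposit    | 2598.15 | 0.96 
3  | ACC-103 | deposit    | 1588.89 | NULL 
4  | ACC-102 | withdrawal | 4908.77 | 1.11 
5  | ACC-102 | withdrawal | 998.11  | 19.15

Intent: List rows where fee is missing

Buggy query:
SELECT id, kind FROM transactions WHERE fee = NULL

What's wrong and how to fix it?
Bug: '= NULL' is always unknown in SQL three-valued logic, so no rows match

Fix: Use IS NULL to test for NULL

Corrected query:
SELECT id, kind FROM transactions WHERE fee IS NULL

Result:
id | kind   
---+--------
3  | deposit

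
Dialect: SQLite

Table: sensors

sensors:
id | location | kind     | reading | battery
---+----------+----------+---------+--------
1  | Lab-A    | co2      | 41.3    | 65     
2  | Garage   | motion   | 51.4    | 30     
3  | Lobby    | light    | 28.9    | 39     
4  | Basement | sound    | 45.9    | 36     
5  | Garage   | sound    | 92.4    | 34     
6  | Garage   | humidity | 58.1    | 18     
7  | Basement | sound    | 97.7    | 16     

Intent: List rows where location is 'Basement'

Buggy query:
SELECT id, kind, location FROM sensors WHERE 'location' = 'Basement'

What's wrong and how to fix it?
Bug: Single quotes denote string literals in SQL; the column name is being compared as a constant string

Fix: Remove the quotes around the column name (or use double quotes for an identifier)

Corrected query:
SELECT id, kind, location FROM sensors WHERE location = 'Basement'

Result:
id | kind  | location
---+-------+---------
4  | sound | Basement
7  | sound | Basement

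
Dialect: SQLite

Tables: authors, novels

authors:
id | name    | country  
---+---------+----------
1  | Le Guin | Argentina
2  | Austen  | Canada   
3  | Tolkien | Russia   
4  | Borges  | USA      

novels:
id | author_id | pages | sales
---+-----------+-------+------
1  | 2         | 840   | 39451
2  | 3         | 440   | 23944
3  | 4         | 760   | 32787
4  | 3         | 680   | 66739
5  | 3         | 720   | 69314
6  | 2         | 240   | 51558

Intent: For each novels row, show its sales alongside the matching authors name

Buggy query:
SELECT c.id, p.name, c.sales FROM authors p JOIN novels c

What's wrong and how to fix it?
Bug: Missing join condition: each novels row is matched to all authors rows instead of just its own

Fix: Specify the join condition linking the foreign key to the parent id

Corrected query:
SELECT c.id, p.name, c.sales FROM authors p JOIN novels c ON c.author_id = p.id

Result:
id | name    | sales
---+---------+------
1  | Austen  | 39451
2  | Tolkien | 23944
3  | Borges  | 32787
4  | Tolkien | 66739
5  | Tolkien | 69314
6  | Austen  | 51558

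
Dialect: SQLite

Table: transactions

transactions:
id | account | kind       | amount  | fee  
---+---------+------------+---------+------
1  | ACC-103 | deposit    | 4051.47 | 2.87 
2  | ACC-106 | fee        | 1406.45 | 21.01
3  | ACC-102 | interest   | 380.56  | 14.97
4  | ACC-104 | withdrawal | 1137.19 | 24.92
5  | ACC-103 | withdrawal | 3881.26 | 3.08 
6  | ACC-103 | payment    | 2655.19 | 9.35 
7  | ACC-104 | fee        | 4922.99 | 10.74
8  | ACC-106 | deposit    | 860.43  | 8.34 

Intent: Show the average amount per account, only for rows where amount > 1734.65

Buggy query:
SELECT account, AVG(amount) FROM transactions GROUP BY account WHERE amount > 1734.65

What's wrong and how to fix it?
Bug: Row-level WHERE must come before GROUP BY in the clause order

Fix: Move the WHERE clause before GROUP BY

Corrected query:
SELECT account, AVG(amount) FROM transactions WHERE amount > 1734.65 GROUP BY account

Result:
account | AVG(amount)
--------+------------
ACC-103 | 3529.306667
ACC-104 | 4922.99    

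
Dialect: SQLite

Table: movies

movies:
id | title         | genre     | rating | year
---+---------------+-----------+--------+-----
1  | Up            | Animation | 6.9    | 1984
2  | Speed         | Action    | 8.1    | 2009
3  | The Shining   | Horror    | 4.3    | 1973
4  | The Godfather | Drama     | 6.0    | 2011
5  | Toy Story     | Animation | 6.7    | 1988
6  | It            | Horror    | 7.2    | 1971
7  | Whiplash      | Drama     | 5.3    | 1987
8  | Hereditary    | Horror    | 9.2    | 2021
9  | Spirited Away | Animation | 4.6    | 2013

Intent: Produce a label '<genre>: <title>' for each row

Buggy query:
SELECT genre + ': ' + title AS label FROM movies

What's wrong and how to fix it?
Bug: '+' is numeric addition; on text columns SQLite converts them to 0 instead of concatenating

Fix: Use the || operator for string concatenation

Corrected query:
SELECT genre || ': ' || title AS label FROM movies

Result:
label                   
------------------------
Animation: Up           
Action: Speed           
Horror: The Shining     
Drama: The Godfather    
Animation: Toy Story    
Horror: It              
Drama: Whiplash         
Horror: Hereditary      
Animation: Spirited Away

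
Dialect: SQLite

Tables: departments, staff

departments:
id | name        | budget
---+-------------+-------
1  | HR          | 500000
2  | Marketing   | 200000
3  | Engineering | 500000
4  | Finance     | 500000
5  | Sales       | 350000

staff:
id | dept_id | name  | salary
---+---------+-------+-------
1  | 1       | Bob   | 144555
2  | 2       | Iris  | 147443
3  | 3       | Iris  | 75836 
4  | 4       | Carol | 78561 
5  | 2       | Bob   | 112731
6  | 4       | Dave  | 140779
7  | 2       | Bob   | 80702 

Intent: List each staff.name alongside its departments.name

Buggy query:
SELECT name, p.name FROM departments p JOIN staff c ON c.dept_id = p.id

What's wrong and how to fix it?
Bug: Both tables have a 'name' column; the unqualified reference is ambiguous

Fix: Qualify the column with its table alias (c.name)

Corrected query:
SELECT c.name, p.name FROM departments p JOIN staff c ON c.dept_id = p.id

Result:
name  | name       
------+------------
Bob   | HR         
Iris  | Marketing  
Iris  | Engineering
Carol | Finance    
Bob   | Marketing  
Dave  | Finance    
Bob   | Marketing  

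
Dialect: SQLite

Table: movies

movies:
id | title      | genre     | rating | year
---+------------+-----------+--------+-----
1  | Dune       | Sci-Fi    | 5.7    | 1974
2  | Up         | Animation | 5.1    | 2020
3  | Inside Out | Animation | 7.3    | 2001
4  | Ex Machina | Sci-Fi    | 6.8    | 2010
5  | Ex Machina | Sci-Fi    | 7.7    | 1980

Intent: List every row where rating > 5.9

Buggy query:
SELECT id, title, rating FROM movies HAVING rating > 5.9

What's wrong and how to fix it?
Bug: HAVING filters the output of aggregation, but this query has no GROUP BY and no aggregate functions, so SQLite rejects it (HAVING clause on a non-aggregate query); the condition here is per row

Fix: Replace HAVING with WHERE since the condition applies to individual rows

Corrected query:
SELECT id, title, rating FROM movies WHERE rating > 5.9

Result:
id | title      | rating
---+------------+-------
3  | Inside Out | 7.3   
4  | Ex Machina | 6.8   
5  | Ex Machina | 7.7   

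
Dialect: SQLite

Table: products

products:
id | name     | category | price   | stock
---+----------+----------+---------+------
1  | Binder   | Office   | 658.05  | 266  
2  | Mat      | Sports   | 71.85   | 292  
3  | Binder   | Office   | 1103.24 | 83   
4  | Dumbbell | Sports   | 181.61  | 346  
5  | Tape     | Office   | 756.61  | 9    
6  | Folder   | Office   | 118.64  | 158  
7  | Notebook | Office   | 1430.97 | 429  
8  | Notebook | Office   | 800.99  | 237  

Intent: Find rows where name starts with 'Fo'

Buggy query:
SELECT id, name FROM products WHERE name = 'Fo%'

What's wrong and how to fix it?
Bug: Wildcards only work with LIKE; '=' treats '%' as a literal character

Fix: Replace '=' with LIKE so 'Fo%' is treated as a pattern

Corrected query:
SELECT id, name FROM products WHERE name LIKE 'Fo%'

Result:
id | name  
---+-------
6  | Folder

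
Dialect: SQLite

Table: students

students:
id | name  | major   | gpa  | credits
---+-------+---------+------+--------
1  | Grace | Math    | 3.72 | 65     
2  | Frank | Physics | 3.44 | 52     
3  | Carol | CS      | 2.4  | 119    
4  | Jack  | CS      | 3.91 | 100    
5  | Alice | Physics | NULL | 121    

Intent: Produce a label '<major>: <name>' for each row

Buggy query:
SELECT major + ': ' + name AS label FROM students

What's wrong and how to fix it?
Bug: '+' is numeric addition; on text columns SQLite converts them to 0 instead of concatenating

Fix: Use the || operator for string concatenation

Corrected query:
SELECT major || ': ' || name AS label FROM students

Result:
label         
--------------
Math: Grace   
Physics: Frank
CS: Carol     
CS: Jack      
Physics: Alice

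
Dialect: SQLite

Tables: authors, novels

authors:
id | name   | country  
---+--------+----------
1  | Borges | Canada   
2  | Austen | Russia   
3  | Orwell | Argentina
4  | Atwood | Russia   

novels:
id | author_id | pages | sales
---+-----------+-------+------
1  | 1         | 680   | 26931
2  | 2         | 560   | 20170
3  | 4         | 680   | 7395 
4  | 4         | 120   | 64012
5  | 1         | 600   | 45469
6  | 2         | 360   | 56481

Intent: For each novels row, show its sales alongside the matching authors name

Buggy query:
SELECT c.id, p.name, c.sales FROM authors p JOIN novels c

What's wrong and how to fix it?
Bug: JOIN with no ON clause produces a cartesian product; every novels row pairs with every authors row

Fix: Add ON c.author_id = p.id to the JOIN

Corrected query:
SELECT c.id, p.name, c.sales FROM authors p JOIN novels c ON c.author_id = p.id

Result:
id | name   | sales
---+--------+------
1  | Borges | 26931
2  | Austen | 20170
3  | Atwood | 7395 
4  | Atwood | 64012
5  | Borges | 45469
6  | Austen | 56481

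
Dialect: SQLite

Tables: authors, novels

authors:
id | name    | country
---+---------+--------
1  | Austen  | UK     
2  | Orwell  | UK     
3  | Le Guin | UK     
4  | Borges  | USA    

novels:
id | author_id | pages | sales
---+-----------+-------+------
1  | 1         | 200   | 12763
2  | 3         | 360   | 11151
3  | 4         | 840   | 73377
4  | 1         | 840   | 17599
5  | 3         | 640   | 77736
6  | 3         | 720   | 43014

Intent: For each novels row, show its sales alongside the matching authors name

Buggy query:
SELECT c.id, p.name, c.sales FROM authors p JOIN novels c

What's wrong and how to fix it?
Bug: Missing join condition: each novels row is matched to all authors rows instead of just its own

Fix: Specify the join condition linking the foreign key to the parent id

Corrected query:
SELECT c.id, p.name, c.sales FROM authors p JOIN novels c ON c.author_id = p.id

Result:
id | name    | sales
---+---------+------
1  | Austen  | 12763
2  | Le Guin | 11151
3  | Borges  | 73377
4  | Austen  | 17599
5  | Le Guin | 77736
6  | Le Guin | 43014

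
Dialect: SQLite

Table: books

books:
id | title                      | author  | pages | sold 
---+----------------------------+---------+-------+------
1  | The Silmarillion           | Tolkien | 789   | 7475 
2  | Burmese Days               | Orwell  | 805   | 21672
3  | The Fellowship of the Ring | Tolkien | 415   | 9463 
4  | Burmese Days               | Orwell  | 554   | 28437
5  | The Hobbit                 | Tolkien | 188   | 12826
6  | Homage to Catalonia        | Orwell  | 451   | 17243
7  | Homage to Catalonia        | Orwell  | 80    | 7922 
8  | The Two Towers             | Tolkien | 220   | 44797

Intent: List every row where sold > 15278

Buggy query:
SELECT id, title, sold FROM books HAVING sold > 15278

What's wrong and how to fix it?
Bug: This is a non-aggregate query (no GROUP BY, no aggregates), so in SQLite the HAVING clause is invalid here; a row-level condition belongs in WHERE

Fix: Replace HAVING with WHERE since the condition applies to individual rows

Corrected query:
SELECT id, title, sold FROM books WHERE sold > 15278

Result:
id | title               | sold 
---+---------------------+------
2  | Burmese Days        | 21672
4  | Burmese Days        | 28437
6  | Homage to Catalonia | 17243
8  | The Two Towers      | 44797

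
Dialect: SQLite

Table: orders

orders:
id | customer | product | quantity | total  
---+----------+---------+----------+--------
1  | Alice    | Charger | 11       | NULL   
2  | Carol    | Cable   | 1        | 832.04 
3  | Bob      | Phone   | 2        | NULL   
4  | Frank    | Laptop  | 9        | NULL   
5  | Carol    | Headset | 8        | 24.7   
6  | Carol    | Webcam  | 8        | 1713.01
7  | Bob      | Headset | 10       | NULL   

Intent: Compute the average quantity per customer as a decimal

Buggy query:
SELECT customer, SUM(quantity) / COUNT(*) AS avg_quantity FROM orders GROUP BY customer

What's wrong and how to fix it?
Bug: SUM(quantity) and COUNT(*) are both integers; the division truncates the fractional part

Fix: Multiply by 1.0 (or CAST to REAL) to force floating-point division

Corrected query:
SELECT customer, SUM(quantity) * 1.0 / COUNT(*) AS avg_quantity FROM orders GROUP BY customer

Result:
customer | avg_quantity
---------+-------------
Alice    | 11          
Bob      | 6           
Carol    | 5.666667    
Frank    | 9           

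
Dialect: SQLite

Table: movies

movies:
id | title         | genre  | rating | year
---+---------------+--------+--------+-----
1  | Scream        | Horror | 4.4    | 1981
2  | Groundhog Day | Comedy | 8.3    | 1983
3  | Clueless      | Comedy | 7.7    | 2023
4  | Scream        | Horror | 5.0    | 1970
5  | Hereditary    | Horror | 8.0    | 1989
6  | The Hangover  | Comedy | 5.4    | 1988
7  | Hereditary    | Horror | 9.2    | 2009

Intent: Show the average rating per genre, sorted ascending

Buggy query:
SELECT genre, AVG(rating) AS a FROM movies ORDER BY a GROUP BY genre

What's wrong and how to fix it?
Bug: GROUP BY must precede ORDER BY

Fix: Move ORDER BY to the end, after GROUP BY

Corrected query:
SELECT genre, AVG(rating) AS a FROM movies GROUP BY genre ORDER BY a

Result:
genre  | a       
-------+---------
Horror | 6.65    
Comedy | 7.133333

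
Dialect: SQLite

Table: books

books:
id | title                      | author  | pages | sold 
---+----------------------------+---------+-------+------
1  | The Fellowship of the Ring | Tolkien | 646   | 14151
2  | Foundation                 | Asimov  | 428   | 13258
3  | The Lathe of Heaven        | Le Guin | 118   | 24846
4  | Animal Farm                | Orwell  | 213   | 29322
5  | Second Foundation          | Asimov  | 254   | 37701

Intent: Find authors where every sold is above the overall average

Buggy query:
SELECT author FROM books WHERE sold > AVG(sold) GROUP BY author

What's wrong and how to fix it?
Bug: AVG() is an aggregate; it can't sit directly in WHERE

Fix: Use a subquery for AVG and a HAVING MIN(...) filter so the condition holds for every row in the group

Corrected query:
SELECT author FROM books GROUP BY author HAVING MIN(sold) > (SELECT AVG(sold) FROM books)

Result:
author 
-------
Le Guin
Orwell 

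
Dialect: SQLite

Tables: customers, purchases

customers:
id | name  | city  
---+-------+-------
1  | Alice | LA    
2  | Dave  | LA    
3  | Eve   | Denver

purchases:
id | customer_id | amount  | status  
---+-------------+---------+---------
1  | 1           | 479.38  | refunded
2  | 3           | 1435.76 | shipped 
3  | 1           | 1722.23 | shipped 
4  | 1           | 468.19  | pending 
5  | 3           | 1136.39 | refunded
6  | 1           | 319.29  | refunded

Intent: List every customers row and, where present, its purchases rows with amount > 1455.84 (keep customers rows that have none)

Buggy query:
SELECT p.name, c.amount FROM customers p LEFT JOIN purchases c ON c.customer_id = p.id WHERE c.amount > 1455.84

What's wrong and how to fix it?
Bug: Filtering c.amount in WHERE discards the NULL rows produced by LEFT JOIN, turning it into an inner join

Fix: Put 'c.amount > 1455.84' in the JOIN's ON clause instead of WHERE

Corrected query:
SELECT p.name, c.amount FROM customers p LEFT JOIN purchases c ON c.customer_id = p.id AND c.amount > 1455.84

Result:
name  | amount 
------+--------
Alice | 1722.23
Dave  | NULL   
Eve   | NULL   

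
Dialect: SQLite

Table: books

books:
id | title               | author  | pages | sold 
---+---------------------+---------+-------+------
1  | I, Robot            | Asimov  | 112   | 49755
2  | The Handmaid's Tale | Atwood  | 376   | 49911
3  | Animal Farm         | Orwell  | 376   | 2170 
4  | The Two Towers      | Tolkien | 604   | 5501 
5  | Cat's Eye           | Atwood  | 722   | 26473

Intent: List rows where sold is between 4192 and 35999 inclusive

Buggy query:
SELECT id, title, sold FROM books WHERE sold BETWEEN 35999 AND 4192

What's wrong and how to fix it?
Bug: The bounds are reversed; BETWEEN a AND b requires a <= b to match anything

Fix: Write BETWEEN 4192 AND 35999

Corrected query:
SELECT id, title, sold FROM books WHERE sold BETWEEN 4192 AND 35999

Result:
id | title          | sold 
---+----------------+------
4  | The Two Towers | 5501 
5  | Cat's Eye      | 26473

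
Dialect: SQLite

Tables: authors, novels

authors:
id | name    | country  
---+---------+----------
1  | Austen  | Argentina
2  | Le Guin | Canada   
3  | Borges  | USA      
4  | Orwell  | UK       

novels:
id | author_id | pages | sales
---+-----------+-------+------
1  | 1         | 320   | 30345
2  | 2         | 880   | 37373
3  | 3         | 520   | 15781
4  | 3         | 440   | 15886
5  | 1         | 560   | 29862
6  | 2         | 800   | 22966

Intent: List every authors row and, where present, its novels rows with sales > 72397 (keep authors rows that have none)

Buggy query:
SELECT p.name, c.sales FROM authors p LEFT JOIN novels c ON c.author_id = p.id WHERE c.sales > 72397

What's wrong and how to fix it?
Bug: A WHERE condition on the right-hand table after LEFT JOIN drops unmatched parents

Fix: Move the right-table condition into the ON clause so unmatched parents are kept

Corrected query:
SELECT p.name, c.sales FROM authors p LEFT JOIN novels c ON c.author_id = p.id AND c.sales > 72397

Result:
name    | sales
--------+------
Austen  | NULL 
Le Guin | NULL 
Borges  | NULL 
Orwell  | NULL 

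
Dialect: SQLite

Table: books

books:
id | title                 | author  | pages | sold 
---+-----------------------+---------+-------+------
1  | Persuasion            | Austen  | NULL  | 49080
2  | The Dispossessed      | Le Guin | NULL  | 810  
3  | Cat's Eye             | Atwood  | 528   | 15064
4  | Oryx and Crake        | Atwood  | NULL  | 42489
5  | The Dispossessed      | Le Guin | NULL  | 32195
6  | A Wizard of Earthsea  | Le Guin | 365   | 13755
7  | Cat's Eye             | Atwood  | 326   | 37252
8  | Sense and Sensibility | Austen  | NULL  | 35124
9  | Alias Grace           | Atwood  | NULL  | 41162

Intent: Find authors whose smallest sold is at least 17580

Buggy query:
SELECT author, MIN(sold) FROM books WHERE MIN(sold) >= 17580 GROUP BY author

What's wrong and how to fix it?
Bug: MIN() in WHERE is a misuse of aggregate

Fix: Use HAVING for the per-group MIN condition

Corrected query:
SELECT author, MIN(sold) FROM books GROUP BY author HAVING MIN(sold) >= 17580

Result:
author | MIN(sold)
-------+----------
Austen | 35124    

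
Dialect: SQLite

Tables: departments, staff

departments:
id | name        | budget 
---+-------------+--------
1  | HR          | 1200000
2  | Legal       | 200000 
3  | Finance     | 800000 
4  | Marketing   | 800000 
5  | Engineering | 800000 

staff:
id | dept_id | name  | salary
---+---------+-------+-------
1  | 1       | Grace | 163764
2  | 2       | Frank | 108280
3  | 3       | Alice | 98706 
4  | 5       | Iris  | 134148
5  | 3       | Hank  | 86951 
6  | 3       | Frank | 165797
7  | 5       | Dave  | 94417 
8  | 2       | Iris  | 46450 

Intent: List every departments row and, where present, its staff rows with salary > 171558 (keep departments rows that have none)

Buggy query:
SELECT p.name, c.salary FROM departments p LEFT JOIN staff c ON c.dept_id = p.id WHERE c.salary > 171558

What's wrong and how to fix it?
Bug: A WHERE condition on the right-hand table after LEFT JOIN drops unmatched parents

Fix: Put 'c.salary > 171558' in the JOIN's ON clause instead of WHERE

Corrected query:
SELECT p.name, c.salary FROM departments p LEFT JOIN staff c ON c.dept_id = p.id AND c.salary > 171558

Result:
name        | salary
------------+-------
HR          | NULL  
Legal       | NULL  
Finance     | NULL  
Marketing   | NULL  
Engineering | NULL  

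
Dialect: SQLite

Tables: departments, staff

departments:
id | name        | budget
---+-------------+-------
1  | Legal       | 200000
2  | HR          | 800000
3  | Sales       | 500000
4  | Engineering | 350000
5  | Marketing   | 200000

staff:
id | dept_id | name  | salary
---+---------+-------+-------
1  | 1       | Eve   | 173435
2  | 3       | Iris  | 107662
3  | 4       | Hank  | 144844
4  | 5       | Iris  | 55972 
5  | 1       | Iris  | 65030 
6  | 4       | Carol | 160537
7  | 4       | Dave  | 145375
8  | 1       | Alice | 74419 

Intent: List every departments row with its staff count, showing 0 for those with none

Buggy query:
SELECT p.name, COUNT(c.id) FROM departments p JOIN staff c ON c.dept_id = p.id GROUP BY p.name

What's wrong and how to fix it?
Bug: An inner join excludes parents with zero children

Fix: Use LEFT JOIN so parents without children still appear (COUNT(c.id) gives 0)

Corrected query:
SELECT p.name, COUNT(c.id) FROM departments p LEFT JOIN staff c ON c.dept_id = p.id GROUP BY p.name

Result:
name        | COUNT(c.id)
------------+------------
Engineering | 3          
HR          | 0          
Legal       | 3          
Marketing   | 1          
Sales       | 1          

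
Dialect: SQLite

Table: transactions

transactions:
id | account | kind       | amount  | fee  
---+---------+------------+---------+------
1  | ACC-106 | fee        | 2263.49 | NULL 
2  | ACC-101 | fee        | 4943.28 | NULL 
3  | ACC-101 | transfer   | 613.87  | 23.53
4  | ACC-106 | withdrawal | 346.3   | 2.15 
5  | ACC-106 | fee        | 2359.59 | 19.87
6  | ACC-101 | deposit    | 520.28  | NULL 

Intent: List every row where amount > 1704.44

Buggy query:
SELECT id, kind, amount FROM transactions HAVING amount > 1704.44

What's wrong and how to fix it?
Bug: This is a non-aggregate query (no GROUP BY, no aggregates), so in SQLite the HAVING clause is invalid here; a row-level condition belongs in WHERE

Fix: Use WHERE for row-level filtering

Corrected query:
SELECT id, kind, amount FROM transactions WHERE amount > 1704.44

Result:
id | kind | amount 
---+------+--------
1  | fee  | 2263.49
2  | fee  | 4943.28
5  | fee  | 2359.59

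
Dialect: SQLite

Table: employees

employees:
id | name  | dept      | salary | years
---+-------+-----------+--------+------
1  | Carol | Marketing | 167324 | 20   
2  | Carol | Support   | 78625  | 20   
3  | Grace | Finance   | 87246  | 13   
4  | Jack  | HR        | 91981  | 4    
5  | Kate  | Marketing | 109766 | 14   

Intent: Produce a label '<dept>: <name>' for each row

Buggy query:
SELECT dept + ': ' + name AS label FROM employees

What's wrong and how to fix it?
Bug: '+' is numeric addition; on text columns SQLite converts them to 0 instead of concatenating

Fix: Replace + with || to concatenate text

Corrected query:
SELECT dept || ': ' || name AS label FROM employees

Result:
label           
----------------
Marketing: Carol
Support: Carol  
Finance: Grace  
HR: Jack        
Marketing: Kate 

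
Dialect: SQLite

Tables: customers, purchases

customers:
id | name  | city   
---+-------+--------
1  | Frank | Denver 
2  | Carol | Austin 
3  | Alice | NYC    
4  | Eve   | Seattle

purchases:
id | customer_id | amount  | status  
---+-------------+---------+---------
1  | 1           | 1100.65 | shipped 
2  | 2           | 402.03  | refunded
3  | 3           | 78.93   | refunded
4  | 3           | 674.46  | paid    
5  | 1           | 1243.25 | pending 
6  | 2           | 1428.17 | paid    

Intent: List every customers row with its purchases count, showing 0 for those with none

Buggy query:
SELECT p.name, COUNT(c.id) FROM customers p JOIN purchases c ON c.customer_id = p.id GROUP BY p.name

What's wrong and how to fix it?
Bug: An inner join excludes parents with zero children

Fix: Switch to LEFT JOIN to retain unmatched parent rows

Corrected query:
SELECT p.name, COUNT(c.id) FROM customers p LEFT JOIN purchases c ON c.customer_id = p.id GROUP BY p.name

Result:
name  | COUNT(c.id)
------+------------
Alice | 2          
Carol | 2          
Eve   | 0          
Frank | 2          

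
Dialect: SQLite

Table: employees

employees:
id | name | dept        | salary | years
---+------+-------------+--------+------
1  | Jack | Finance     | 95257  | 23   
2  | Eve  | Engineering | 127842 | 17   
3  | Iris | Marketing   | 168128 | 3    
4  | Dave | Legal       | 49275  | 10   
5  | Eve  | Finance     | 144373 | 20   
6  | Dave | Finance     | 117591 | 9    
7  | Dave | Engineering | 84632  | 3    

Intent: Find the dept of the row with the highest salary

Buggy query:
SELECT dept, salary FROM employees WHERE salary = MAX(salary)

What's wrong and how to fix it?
Bug: MAX(salary) is an aggregate and cannot be used directly in WHERE

Fix: Wrap MAX in a scalar subquery so WHERE compares against a single value

Corrected query:
SELECT dept, salary FROM employees WHERE salary = (SELECT MAX(salary) FROM employees)

Result:
dept      | salary
----------+-------
Marketing | 168128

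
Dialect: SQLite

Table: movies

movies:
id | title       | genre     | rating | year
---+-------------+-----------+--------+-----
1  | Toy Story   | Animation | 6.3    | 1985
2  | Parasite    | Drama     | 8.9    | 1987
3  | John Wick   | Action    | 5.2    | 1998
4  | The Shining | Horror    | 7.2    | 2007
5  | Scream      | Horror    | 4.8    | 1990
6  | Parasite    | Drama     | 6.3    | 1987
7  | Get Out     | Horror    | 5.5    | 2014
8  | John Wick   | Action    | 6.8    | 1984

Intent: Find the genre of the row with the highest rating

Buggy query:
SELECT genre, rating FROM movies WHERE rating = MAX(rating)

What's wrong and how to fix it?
Bug: MAX(rating) is an aggregate and cannot be used directly in WHERE

Fix: Use a subquery: WHERE rating = (SELECT MAX(rating) FROM movies)

Corrected query:
SELECT genre, rating FROM movies WHERE rating = (SELECT MAX(rating) FROM movies)

Result:
genre | rating
------+-------
Drama | 8.9   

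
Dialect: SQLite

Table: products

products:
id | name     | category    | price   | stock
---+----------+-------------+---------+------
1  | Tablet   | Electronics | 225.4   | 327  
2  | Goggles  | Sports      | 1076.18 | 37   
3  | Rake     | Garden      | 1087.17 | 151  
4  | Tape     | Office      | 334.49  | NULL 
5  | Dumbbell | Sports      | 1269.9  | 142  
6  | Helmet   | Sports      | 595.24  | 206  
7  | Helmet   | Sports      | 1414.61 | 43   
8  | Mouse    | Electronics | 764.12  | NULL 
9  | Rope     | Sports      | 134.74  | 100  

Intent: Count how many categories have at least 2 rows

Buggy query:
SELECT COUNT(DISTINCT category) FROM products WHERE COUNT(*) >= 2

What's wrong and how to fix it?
Bug: COUNT(*) cannot appear in WHERE; the per-group count doesn't exist yet

Fix: Group first with HAVING COUNT(*) >= 2, then COUNT the resulting groups

Corrected query:
SELECT COUNT(*) FROM (SELECT category FROM products GROUP BY category HAVING COUNT(*) >= 2)

Result:
COUNT(*)
--------
2       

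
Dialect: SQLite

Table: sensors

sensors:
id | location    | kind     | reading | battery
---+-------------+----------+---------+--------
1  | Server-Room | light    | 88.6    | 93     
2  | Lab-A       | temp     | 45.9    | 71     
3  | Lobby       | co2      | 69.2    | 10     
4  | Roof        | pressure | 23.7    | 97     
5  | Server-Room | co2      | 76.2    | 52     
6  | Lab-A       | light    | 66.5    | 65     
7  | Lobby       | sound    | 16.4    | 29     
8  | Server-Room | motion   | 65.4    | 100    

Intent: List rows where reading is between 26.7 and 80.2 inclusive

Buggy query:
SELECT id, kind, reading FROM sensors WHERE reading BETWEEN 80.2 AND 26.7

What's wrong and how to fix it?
Bug: BETWEEN expects the lower bound first; with 80.2 AND 26.7 the range is empty

Fix: Write BETWEEN 26.7 AND 80.2

Corrected query:
SELECT id, kind, reading FROM sensors WHERE reading BETWEEN 26.7 AND 80.2

Result:
id | kind   | reading
---+--------+--------
2  | temp   | 45.9   
3  | co2    | 69.2   
5  | co2    | 76.2   
6  | light  | 66.5   
8  | motion | 65.4   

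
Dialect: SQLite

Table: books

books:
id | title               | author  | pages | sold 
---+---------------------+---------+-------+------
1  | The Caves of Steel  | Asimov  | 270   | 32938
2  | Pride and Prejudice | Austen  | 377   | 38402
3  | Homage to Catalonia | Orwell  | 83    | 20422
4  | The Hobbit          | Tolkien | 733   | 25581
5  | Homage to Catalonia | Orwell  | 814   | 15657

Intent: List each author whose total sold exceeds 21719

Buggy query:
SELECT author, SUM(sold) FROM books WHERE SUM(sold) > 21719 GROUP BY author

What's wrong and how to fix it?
Bug: Aggregate functions cannot appear in a WHERE clause

Fix: Move the aggregate condition to a HAVING clause

Corrected query:
SELECT author, SUM(sold) FROM books GROUP BY author HAVING SUM(sold) > 21719

Result:
author  | SUM(sold)
--------+----------
Asimov  | 32938    
Austen  | 38402    
Orwell  | 36079    
Tolkien | 25581    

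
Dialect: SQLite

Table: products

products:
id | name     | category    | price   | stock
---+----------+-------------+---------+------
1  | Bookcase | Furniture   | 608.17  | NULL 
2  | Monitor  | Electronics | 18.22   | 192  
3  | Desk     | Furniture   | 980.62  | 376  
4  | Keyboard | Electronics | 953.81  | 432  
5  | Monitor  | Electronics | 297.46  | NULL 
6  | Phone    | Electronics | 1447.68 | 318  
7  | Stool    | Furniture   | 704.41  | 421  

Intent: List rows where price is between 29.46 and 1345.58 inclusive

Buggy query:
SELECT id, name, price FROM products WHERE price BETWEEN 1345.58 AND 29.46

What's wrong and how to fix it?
Bug: BETWEEN expects the lower bound first; with 1345.58 AND 29.46 the range is empty

Fix: Swap the bounds so the smaller value comes first

Corrected query:
SELECT id, name, price FROM products WHERE price BETWEEN 29.46 AND 1345.58

Result:
id | name     | price 
---+----------+-------
1  | Bookcase | 608.17
3  | Desk     | 980.62
4  | Keyboard | 953.81
5  | Monitor  | 297.46
7  | Stool    | 704.41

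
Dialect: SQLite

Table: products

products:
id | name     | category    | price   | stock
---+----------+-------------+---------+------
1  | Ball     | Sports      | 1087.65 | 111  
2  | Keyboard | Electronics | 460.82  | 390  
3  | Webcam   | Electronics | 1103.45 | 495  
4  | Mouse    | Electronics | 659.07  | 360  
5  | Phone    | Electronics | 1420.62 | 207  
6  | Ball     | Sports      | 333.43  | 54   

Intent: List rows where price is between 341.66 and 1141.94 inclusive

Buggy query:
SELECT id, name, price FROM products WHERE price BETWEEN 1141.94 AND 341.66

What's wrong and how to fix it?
Bug: The bounds are reversed; BETWEEN a AND b requires a <= b to match anything

Fix: Swap the bounds so the smaller value comes first

Corrected query:
SELECT id, name, price FROM products WHERE price BETWEEN 341.66 AND 1141.94

Result:
id | name     | price  
---+----------+--------
1  | Ball     | 1087.65
2  | Keyboard | 460.82 
3  | Webcam   | 1103.45
4  | Mouse    | 659.07 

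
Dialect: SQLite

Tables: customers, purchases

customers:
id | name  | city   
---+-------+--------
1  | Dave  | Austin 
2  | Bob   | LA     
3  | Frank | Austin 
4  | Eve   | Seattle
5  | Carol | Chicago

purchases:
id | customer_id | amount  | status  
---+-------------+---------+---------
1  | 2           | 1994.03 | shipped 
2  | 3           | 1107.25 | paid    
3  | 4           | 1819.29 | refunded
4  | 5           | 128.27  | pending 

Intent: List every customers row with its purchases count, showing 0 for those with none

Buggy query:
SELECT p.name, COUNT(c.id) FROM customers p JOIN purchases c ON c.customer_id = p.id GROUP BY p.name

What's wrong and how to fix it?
Bug: INNER JOIN drops customers rows that have no matching purchases rows

Fix: Switch to LEFT JOIN to retain unmatched parent rows

Corrected query:
SELECT p.name, COUNT(c.id) FROM customers p LEFT JOIN purchases c ON c.customer_id = p.id GROUP BY p.name

Result:
name  | COUNT(c.id)
------+------------
Bob   | 1          
Carol | 1          
Dave  | 0          
Eve   | 1          
Frank | 1          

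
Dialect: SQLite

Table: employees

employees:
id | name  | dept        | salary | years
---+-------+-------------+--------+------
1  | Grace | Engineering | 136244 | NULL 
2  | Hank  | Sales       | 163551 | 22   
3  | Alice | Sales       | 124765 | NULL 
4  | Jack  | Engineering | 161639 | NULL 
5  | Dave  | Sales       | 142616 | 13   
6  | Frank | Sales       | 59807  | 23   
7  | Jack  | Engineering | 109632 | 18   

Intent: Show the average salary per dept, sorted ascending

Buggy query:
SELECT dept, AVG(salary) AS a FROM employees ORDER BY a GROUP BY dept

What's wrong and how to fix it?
Bug: ORDER BY appears before GROUP BY; SQL clause order requires GROUP BY first

Fix: Reorder: SELECT … FROM … GROUP BY … ORDER BY …

Corrected query:
SELECT dept, AVG(salary) AS a FROM employees GROUP BY dept ORDER BY a

Result:
dept        | a            
------------+--------------
Sales       | 122684.75    
Engineering | 135838.333333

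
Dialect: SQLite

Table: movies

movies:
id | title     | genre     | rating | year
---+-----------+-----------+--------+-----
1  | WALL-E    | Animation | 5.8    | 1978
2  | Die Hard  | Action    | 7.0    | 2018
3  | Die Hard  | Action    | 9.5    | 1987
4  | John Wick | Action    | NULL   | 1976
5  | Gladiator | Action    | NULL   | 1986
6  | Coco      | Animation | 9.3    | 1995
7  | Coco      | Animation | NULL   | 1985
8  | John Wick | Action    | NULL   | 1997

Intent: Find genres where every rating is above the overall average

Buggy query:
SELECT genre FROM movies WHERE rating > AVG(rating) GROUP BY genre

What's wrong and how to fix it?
Bug: WHERE evaluates per row before aggregation, so AVG() is unavailable

Fix: Compute the overall average in a scalar subquery and compare each group's MIN against it in HAVING

Corrected query:
SELECT genre FROM movies GROUP BY genre HAVING MIN(rating) > (SELECT AVG(rating) FROM movies)

Result:
(no rows)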